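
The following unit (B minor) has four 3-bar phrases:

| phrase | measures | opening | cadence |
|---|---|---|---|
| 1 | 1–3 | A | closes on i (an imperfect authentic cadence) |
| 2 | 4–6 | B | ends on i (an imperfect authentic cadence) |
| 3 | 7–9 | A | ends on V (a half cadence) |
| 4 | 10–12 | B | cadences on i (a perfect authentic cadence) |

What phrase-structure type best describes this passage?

parallel double period

Four phrases in two halves: the first half (bars 1-6) ends with an imperfect authentic cadence, the second (bars 7–12) with a perfect authentic cadence — a large antecedent–consequent pair, i.e. a double period.
Phrase 3 begins with the same material as phrase 1, making it parallel.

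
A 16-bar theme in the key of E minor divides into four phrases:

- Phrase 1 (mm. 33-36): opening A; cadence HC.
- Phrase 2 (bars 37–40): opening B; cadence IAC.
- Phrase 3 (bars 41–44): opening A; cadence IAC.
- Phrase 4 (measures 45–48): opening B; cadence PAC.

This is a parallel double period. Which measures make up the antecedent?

measures 33–40

In a double period the first pair of phrases (ending imperfect authentic cadence) is the large antecedent and the second pair (ending perfect authentic cadence) is the large consequent; the antecedent is measures 33–40.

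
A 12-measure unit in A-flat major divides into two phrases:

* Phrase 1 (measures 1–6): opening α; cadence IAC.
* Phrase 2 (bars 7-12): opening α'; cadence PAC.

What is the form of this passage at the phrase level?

Phrase 1 ends with an imperfect authentic cadence (weaker) and phrase 2 with a perfect authentic cadence (stronger): antecedent + consequent = a period.
The two phrases open with the same material (α / α'), so the period is parallel.

parallel period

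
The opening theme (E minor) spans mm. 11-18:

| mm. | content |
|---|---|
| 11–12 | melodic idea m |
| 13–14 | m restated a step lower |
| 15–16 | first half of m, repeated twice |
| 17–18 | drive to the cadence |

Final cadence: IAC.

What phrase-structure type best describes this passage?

Basic idea (mm. 11–12) + its repetition (mm. 13–14) form the presentation; fragmentation and cadence (bars 15–18) form the continuation — the 8-bar whole is a sentence.

sentence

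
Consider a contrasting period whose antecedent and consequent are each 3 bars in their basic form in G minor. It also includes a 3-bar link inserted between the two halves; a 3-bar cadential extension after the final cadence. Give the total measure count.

Basic contrasting period: 3 + 3 = 6 bars.
6 (basic form) + 3 (link) + 3 (cadential extension) = 12.

12 measures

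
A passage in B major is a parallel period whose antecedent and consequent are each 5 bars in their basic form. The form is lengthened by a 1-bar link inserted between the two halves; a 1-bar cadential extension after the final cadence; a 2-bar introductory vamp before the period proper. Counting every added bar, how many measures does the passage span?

Basic parallel period: 5 + 5 = 10 bars.
10 (basic form) + 1 (link) + 1 (cadential extension) + 2 (introduction) = 14.

14 measures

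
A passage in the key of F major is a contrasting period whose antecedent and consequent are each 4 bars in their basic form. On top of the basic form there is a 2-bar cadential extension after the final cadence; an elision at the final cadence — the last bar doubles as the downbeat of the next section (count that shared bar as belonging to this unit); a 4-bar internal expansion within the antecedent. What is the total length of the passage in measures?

14 measures

Basic contrasting period: 4 + 4 = 8 bars.
8 (basic form) + 2 (cadential extension) + 4 (internal expansion) = 14.
The elision shares a bar with the next section but does not change this unit's count.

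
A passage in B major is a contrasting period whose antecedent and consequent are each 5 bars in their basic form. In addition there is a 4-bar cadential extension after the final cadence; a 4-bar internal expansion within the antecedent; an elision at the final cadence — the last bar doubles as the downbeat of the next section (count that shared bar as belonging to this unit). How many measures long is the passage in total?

Basic contrasting period: 5 + 5 = 10 bars.
10 (basic form) + 4 (cadential extension) + 4 (internal expansion) = 18.
The elision shares a bar with the next section but does not change this unit's count.

18 measures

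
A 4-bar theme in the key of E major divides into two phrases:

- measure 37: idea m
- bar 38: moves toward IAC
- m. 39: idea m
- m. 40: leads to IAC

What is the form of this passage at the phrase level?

repeated phrase

Both phrases have the same opening (m) and the same cadence (imperfect authentic cadence): the second is a restatement, not a consequent, so this is a repeated phrase rather than a period.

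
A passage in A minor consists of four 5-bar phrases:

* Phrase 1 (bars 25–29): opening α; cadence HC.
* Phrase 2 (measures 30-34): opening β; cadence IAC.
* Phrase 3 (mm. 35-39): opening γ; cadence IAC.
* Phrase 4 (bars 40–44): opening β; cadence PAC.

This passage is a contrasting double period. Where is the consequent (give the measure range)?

measures 35–44

In a double period the four phrases pair into a large antecedent (phrases 1–2, ending imperfect authentic cadence) and a large consequent (phrases 3–4, ending perfect authentic cadence). The consequent spans mm. 35–44.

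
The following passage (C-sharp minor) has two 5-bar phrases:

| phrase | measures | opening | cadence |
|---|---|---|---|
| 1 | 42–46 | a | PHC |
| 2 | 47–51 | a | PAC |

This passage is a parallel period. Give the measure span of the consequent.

measures 47–51

The antecedent is the phrase ending with the weaker cadence (Phrygian half cadence, phrase 1) and the consequent the one ending more conclusively (perfect authentic cadence, phrase 2); the consequent is bars 47-51.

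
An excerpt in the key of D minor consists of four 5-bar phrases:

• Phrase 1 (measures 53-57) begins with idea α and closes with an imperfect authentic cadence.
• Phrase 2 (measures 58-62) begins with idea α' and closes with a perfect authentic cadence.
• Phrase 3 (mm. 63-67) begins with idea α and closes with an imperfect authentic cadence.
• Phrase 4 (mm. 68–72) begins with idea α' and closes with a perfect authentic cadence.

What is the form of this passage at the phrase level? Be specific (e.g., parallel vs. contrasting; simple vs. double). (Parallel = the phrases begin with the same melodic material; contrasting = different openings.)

repeated period

The cadence pattern IAC–PAC–IAC–PAC is weak–strong twice, and phrases 3–4 restate phrases 1–2: a period heard twice, not a double period (which would end weakly at phrase 2).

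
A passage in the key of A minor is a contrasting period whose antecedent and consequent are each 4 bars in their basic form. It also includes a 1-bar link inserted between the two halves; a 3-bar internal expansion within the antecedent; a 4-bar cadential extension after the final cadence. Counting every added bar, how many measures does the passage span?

Basic contrasting period: 4 + 4 = 8 bars.
8 (basic form) + 1 (link) + 3 (internal expansion) + 4 (cadential extension) = 16.

16 measures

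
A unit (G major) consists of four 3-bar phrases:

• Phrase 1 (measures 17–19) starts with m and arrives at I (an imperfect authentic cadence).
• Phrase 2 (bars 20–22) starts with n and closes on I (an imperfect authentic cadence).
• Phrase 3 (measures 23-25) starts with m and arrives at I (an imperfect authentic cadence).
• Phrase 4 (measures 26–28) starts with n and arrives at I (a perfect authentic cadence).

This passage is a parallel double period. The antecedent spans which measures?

In a double period the four phrases pair into a large antecedent (phrases 1–2, ending imperfect authentic cadence) and a large consequent (phrases 3–4, ending perfect authentic cadence). The antecedent spans mm. 17-22.

measures 17–22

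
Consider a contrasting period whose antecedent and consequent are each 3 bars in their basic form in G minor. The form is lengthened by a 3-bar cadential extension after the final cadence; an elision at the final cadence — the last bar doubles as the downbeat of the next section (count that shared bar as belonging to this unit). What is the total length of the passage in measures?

Basic contrasting period: 3 + 3 = 6 bars.
6 (basic form) + 3 (cadential extension) = 9.
The elision shares a bar with the next section but does not change this unit's count.

9 measures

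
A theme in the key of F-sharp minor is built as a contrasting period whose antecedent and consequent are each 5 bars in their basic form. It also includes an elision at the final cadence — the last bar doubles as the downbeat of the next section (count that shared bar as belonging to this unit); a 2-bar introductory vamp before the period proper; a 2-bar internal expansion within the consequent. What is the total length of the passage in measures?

14 measures

Basic contrasting period: 5 + 5 = 10 bars.
10 (basic form) + 2 (introduction) + 2 (internal expansion) = 14.
The elision shares a bar with the next section but does not change this unit's count.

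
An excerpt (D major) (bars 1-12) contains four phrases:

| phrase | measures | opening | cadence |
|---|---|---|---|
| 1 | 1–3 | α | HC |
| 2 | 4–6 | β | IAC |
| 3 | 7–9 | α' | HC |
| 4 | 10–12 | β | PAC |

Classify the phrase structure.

Four phrases in two halves: the first half (mm. 1–6) ends with an imperfect authentic cadence, the second (measures 7–12) with a perfect authentic cadence — a large antecedent–consequent pair, i.e. a double period.
Phrase 3 begins with the same material as phrase 1, making it parallel.

parallel double period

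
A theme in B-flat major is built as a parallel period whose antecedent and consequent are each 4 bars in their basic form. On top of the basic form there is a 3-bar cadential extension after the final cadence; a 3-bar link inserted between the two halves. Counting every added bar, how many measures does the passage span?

14 measures

Basic parallel period: 4 + 4 = 8 bars.
8 (basic form) + 3 (cadential extension) + 3 (link) = 14.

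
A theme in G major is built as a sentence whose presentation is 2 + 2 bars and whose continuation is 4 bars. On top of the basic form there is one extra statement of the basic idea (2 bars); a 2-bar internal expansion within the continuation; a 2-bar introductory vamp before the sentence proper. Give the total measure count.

Basic sentence: 2 + 2 + 4 = 8 bars.
8 (basic form) + 2 (extra statement) + 2 (internal expansion) + 2 (introduction) = 14.

14 measures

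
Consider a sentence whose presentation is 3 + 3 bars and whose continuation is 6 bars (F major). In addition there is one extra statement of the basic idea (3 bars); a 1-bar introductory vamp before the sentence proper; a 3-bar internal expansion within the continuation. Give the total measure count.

19 measures

Basic sentence: 3 + 3 + 6 = 12 bars.
12 (basic form) + 3 (extra statement) + 1 (introduction) + 3 (internal expansion) = 19.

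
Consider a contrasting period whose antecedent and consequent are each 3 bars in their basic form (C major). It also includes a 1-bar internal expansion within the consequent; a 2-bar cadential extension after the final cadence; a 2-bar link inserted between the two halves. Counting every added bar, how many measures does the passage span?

Basic contrasting period: 3 + 3 = 6 bars.
6 (basic form) + 1 (internal expansion) + 2 (cadential extension) + 2 (link) = 11.

11 measures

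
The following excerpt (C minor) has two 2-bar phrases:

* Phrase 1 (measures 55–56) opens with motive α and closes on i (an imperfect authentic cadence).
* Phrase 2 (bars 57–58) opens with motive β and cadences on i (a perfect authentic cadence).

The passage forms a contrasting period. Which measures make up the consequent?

measures 57–58

The antecedent is the phrase ending with the weaker cadence (imperfect authentic cadence, phrase 1) and the consequent the one ending more conclusively (perfect authentic cadence, phrase 2); the consequent is mm. 57-58.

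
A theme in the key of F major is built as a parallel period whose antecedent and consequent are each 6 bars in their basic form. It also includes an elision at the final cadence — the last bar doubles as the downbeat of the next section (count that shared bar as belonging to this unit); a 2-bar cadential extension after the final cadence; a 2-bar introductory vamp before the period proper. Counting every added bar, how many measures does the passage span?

16 measures

Basic parallel period: 6 + 6 = 12 bars.
12 (basic form) + 2 (cadential extension) + 2 (introduction) = 16.
The elision shares a bar with the next section but does not change this unit's count.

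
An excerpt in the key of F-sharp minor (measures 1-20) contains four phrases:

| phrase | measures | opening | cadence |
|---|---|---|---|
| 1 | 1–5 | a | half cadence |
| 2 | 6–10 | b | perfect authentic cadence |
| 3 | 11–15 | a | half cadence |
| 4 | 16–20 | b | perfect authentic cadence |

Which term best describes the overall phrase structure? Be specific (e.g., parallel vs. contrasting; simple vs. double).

repeated period

The cadence pattern HC–PAC–HC–PAC is weak–strong twice, and phrases 3–4 restate phrases 1–2: a period heard twice, not a double period (which would end weakly at phrase 2).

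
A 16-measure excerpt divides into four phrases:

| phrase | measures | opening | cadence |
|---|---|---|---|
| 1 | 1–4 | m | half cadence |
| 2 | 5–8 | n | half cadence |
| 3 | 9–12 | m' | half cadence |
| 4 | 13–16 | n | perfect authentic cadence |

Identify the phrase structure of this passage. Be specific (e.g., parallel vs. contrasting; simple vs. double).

parallel double period

Four phrases in two halves: the first half (mm. 1-8) ends with a half cadence, the second (mm. 9–16) with a perfect authentic cadence — a large antecedent–consequent pair, i.e. a double period.
Phrase 3 begins with the same material as phrase 1, making it parallel.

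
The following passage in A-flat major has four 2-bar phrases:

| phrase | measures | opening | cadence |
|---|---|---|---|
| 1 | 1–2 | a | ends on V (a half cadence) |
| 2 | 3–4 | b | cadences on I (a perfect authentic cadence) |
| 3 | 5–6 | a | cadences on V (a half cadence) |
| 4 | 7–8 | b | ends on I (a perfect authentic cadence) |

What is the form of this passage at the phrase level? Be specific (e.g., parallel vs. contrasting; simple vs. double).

repeated period

The cadence pattern HC–PAC–HC–PAC is weak–strong twice, and phrases 3–4 restate phrases 1–2: a period heard twice, not a double period (which would end weakly at phrase 2).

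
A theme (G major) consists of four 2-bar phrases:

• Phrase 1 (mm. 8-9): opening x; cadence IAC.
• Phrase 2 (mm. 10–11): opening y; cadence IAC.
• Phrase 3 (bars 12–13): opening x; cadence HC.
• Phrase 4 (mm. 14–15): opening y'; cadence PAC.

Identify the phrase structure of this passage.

parallel double period

Four phrases in two halves: the first half (bars 8–11) ends with an imperfect authentic cadence, the second (bars 12–15) with a perfect authentic cadence — a large antecedent–consequent pair, i.e. a double period.
Phrase 3 begins with the same material as phrase 1, making it parallel.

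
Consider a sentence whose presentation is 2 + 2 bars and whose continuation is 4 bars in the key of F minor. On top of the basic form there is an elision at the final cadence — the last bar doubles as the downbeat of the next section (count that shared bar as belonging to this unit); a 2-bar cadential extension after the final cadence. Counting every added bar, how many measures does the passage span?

Basic sentence: 2 + 2 + 4 = 8 bars.
8 (basic form) + 2 (cadential extension) = 10.
The elision shares a bar with the next section but does not change this unit's count.

10 measures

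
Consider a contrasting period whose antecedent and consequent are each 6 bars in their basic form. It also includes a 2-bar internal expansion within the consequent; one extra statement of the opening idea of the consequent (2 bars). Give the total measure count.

Basic contrasting period: 6 + 6 = 12 bars.
12 (basic form) + 2 (internal expansion) + 2 (extra statement) = 16.

16 measures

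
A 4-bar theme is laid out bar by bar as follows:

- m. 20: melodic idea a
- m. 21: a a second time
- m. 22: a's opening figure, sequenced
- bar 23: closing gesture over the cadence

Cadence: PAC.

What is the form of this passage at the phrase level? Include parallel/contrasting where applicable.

sentence

Basic idea (m. 20) + its repetition (bar 21) form the presentation; fragmentation and cadence (bars 22–23) form the continuation — the 4-bar whole is a sentence.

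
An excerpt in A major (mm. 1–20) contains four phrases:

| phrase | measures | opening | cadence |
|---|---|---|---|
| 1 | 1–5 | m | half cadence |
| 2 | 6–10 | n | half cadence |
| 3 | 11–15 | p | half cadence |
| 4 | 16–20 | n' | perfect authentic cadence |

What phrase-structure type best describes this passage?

contrasting double period

Four phrases in two halves: the first half (measures 1–10) ends with a half cadence, the second (mm. 11–20) with a perfect authentic cadence — a large antecedent–consequent pair, i.e. a double period.
Phrase 3 begins with different material from phrase 1, making it contrasting.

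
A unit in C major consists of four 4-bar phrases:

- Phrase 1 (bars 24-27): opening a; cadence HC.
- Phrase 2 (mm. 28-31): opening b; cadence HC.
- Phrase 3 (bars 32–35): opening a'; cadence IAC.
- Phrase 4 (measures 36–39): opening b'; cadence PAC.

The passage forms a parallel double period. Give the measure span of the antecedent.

In a double period the first pair of phrases (ending half cadence) is the large antecedent and the second pair (ending perfect authentic cadence) is the large consequent; the antecedent is measures 24–31.

measures 24–31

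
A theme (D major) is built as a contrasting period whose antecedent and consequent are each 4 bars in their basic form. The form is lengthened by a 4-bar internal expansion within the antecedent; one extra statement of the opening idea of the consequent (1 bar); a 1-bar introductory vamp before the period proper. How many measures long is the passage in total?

Basic contrasting period: 4 + 4 = 8 bars.
8 (basic form) + 4 (internal expansion) + 1 (extra statement) + 1 (introduction) = 14.

14 measures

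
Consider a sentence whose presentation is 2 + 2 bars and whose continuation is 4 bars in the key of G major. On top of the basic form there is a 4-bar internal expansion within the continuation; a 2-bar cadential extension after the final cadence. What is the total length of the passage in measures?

Basic sentence: 2 + 2 + 4 = 8 bars.
8 (basic form) + 4 (internal expansion) + 2 (cadential extension) = 14.

14 measures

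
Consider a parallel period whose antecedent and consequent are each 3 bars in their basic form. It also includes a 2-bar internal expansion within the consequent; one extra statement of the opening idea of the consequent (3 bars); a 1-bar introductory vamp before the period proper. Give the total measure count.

12 measures

Basic parallel period: 3 + 3 = 6 bars.
6 (basic form) + 2 (internal expansion) + 3 (extra statement) + 1 (introduction) = 12.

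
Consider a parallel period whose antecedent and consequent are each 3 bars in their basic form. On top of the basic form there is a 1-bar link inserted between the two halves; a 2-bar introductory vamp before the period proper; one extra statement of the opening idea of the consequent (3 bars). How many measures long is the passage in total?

Basic parallel period: 3 + 3 = 6 bars.
6 (basic form) + 1 (link) + 2 (introduction) + 3 (extra statement) = 12.

12 measures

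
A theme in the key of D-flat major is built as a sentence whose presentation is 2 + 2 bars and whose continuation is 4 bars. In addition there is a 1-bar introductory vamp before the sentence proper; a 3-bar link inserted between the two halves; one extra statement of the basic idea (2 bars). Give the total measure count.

Basic sentence: 2 + 2 + 4 = 8 bars.
8 (basic form) + 1 (introduction) + 3 (link) + 2 (extra statement) = 14.

14 measures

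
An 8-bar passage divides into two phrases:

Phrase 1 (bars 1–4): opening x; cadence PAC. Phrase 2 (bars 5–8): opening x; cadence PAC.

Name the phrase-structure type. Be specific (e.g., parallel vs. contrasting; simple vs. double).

Both phrases have the same opening (x) and the same cadence (perfect authentic cadence): the second is a restatement, not a consequent, so this is a repeated phrase rather than a period.

repeated phrase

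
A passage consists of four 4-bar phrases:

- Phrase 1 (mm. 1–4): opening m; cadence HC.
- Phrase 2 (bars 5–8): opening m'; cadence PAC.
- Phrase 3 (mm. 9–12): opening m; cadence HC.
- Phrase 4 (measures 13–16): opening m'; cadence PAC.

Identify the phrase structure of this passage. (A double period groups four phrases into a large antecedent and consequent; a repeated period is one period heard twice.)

repeated period

The cadence pattern HC–PAC–HC–PAC is weak–strong twice, and phrases 3–4 restate phrases 1–2: a period heard twice, not a double period (which would end weakly at phrase 2).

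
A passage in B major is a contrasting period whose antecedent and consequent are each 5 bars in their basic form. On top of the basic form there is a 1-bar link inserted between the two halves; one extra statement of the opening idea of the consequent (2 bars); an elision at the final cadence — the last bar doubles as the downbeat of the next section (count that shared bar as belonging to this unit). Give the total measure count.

Basic contrasting period: 5 + 5 = 10 bars.
10 (basic form) + 1 (link) + 2 (extra statement) = 13.
The elision shares a bar with the next section but does not change this unit's count.

13 measures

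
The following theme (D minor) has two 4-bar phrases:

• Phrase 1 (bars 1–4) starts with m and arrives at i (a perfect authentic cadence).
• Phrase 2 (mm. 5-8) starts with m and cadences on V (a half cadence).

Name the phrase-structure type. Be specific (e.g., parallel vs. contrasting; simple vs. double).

phrase group

The second phrase closes with a half cadence, which is not stronger than the first phrase's perfect authentic cadence; without a weak→strong cadential pair there is no antecedent–consequent relationship, so this is a phrase group rather than a period.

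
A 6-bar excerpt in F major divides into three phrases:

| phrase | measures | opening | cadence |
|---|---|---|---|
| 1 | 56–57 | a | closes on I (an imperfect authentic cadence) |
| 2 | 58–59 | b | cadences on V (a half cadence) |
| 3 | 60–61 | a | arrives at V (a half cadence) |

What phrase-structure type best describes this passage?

The final phrase closes with a half cadence, which is not stronger than the preceding half cadence; the 3 phrases lack an overall antecedent–consequent design and so form a phrase group.

phrase group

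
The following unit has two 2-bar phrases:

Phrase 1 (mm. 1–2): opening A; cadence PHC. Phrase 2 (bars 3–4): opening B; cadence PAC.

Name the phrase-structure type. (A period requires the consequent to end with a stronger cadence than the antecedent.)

contrasting period

Phrase 1 ends with a Phrygian half cadence (weaker) and phrase 2 with a perfect authentic cadence (stronger): antecedent + consequent = a period.
The two phrases open with different material (A / B), so the period is contrasting.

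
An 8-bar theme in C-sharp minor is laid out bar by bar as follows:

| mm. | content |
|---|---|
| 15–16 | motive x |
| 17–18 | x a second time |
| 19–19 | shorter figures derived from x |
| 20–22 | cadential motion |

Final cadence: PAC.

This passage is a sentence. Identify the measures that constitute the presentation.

measures 15–18

The presentation of a sentence is the basic idea (mm. 15–16) plus its repetition (mm. 17–18); the presentation is therefore mm. 15-18.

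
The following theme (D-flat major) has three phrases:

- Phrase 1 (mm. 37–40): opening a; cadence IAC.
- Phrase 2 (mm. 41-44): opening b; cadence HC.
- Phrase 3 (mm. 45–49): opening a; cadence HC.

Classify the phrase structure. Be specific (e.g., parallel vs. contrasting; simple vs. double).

The final phrase closes with a half cadence, which is not stronger than the preceding half cadence; the 3 phrases lack an overall antecedent–consequent design and so form a phrase group.

phrase group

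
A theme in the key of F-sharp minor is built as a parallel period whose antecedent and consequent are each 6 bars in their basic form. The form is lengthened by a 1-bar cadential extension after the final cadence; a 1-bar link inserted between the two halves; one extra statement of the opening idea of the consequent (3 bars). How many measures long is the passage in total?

Basic parallel period: 6 + 6 = 12 bars.
12 (basic form) + 1 (cadential extension) + 1 (link) + 3 (extra statement) = 17.

17 measures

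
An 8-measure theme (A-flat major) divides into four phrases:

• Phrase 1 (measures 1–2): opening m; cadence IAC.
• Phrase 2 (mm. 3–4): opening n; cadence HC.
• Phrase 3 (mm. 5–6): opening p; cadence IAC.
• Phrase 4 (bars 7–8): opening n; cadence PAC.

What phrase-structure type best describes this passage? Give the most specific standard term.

Four phrases in two halves: the first half (mm. 1–4) ends with a half cadence, the second (bars 5–8) with a perfect authentic cadence — a large antecedent–consequent pair, i.e. a double period.
Phrase 3 begins with different material from phrase 1, making it contrasting.

contrasting double period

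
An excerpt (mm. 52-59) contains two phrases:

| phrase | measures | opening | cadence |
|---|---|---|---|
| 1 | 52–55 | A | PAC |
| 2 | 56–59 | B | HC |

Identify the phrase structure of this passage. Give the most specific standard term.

The second phrase closes with a half cadence, which is not stronger than the first phrase's perfect authentic cadence; without a weak→strong cadential pair there is no antecedent–consequent relationship, so this is a phrase group rather than a period.

phrase group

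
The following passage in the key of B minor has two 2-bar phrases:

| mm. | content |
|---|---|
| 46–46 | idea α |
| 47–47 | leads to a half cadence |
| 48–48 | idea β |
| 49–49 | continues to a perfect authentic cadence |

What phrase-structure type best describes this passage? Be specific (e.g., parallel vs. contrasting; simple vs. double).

contrasting period

Phrase 1 ends with a half cadence (weaker) and phrase 2 with a perfect authentic cadence (stronger): antecedent + consequent = a period.
The two phrases open with different material (α / β), so the period is contrasting.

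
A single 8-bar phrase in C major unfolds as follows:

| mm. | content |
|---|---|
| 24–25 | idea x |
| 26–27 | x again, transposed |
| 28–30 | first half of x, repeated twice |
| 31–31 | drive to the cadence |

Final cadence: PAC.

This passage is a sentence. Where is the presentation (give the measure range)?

The presentation of a sentence is the basic idea (bars 24-25) plus its repetition (mm. 26–27); the presentation is therefore measures 24–27.

measures 24–27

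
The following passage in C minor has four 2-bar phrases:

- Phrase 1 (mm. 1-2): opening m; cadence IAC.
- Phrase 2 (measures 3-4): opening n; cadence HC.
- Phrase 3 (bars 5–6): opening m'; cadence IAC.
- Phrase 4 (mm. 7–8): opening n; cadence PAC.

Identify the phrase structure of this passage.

parallel double period

Four phrases in two halves: the first half (mm. 1-4) ends with a half cadence, the second (bars 5–8) with a perfect authentic cadence — a large antecedent–consequent pair, i.e. a double period.
Phrase 3 begins with the same material as phrase 1, making it parallel.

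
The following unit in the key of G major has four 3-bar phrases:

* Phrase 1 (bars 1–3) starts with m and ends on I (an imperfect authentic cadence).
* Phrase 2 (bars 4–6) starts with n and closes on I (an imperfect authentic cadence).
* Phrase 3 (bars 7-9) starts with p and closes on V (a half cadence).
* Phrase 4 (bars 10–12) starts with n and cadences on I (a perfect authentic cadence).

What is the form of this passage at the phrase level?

contrasting double period

Four phrases in two halves: the first half (bars 1-6) ends with an imperfect authentic cadence, the second (bars 7–12) with a perfect authentic cadence — a large antecedent–consequent pair, i.e. a double period.
Phrase 3 begins with different material from phrase 1, making it contrasting.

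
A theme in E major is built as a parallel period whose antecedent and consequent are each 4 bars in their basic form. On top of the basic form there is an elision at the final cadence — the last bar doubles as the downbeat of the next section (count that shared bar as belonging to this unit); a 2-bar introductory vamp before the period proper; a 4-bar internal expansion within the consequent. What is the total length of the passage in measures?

14 measures

Basic parallel period: 4 + 4 = 8 bars.
8 (basic form) + 2 (introduction) + 4 (internal expansion) = 14.
The elision shares a bar with the next section but does not change this unit's count.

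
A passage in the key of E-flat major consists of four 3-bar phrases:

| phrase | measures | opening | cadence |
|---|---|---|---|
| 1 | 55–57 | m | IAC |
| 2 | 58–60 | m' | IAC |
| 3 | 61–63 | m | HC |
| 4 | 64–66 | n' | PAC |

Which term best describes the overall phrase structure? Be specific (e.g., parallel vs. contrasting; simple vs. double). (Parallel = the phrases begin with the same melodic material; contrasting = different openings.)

parallel double period

Four phrases in two halves: the first half (measures 55–60) ends with an imperfect authentic cadence, the second (mm. 61–66) with a perfect authentic cadence — a large antecedent–consequent pair, i.e. a double period.
Phrase 3 begins with the same material as phrase 1, making it parallel.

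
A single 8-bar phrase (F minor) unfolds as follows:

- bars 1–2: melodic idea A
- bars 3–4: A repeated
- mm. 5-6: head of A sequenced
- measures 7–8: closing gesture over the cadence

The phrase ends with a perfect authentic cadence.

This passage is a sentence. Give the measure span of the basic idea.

The presentation of a sentence is the basic idea (mm. 1–2) plus its repetition (bars 3–4); the basic idea is therefore mm. 1–2.

measures 1–2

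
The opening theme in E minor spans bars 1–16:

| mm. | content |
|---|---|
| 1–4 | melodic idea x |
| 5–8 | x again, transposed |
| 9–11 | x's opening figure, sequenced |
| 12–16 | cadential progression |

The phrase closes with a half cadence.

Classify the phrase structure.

sentence

Basic idea (mm. 1–4) + its repetition (mm. 5–8) form the presentation; fragmentation and cadence (bars 9–16) form the continuation — the 16-bar whole is a sentence.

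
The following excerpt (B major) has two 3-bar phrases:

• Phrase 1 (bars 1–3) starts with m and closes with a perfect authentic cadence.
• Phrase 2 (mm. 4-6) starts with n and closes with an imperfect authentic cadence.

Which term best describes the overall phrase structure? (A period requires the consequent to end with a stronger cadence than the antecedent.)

phrase group

The second phrase closes with an imperfect authentic cadence, which is not stronger than the first phrase's perfect authentic cadence; without a weak→strong cadential pair there is no antecedent–consequent relationship, so this is a phrase group rather than a period.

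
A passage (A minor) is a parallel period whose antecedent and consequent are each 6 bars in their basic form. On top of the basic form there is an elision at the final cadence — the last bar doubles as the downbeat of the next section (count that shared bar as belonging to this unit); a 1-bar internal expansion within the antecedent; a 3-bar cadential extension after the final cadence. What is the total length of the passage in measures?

Basic parallel period: 6 + 6 = 12 bars.
12 (basic form) + 1 (internal expansion) + 3 (cadential extension) = 16.
The elision shares a bar with the next section but does not change this unit's count.

16 measures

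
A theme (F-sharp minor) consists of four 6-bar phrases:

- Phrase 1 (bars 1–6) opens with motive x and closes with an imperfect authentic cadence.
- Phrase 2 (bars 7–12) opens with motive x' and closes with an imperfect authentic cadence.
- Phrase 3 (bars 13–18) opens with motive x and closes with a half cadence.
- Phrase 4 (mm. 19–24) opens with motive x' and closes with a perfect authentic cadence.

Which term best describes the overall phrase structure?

Four phrases in two halves: the first half (mm. 1–12) ends with an imperfect authentic cadence, the second (measures 13–24) with a perfect authentic cadence — a large antecedent–consequent pair, i.e. a double period.
Phrase 3 begins with the same material as phrase 1, making it parallel.

parallel double period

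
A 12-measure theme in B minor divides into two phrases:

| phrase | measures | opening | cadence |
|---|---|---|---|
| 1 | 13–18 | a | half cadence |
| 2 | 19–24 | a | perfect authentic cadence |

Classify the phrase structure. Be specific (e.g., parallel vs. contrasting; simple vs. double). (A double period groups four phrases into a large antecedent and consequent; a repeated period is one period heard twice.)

Phrase 1 ends with a half cadence (weaker) and phrase 2 with a perfect authentic cadence (stronger): antecedent + consequent = a period.
The two phrases open with the same material (a / a), so the period is parallel.

parallel period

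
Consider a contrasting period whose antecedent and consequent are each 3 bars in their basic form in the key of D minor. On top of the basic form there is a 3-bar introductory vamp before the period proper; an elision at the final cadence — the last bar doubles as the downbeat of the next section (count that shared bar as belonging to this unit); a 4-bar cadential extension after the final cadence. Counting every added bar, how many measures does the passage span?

13 measures

Basic contrasting period: 3 + 3 = 6 bars.
6 (basic form) + 3 (introduction) + 4 (cadential extension) = 13.
The elision shares a bar with the next section but does not change this unit's count.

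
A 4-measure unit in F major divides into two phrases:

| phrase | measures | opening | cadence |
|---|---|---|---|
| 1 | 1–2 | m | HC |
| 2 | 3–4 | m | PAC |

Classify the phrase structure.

Phrase 1 ends with a half cadence (weaker) and phrase 2 with a perfect authentic cadence (stronger): antecedent + consequent = a period.
The two phrases open with the same material (m / m), so the period is parallel.

parallel period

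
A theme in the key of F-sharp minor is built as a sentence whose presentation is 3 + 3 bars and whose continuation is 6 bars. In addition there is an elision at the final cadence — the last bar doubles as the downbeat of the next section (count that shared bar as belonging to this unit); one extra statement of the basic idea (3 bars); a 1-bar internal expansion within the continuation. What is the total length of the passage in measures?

16 measures

Basic sentence: 3 + 3 + 6 = 12 bars.
12 (basic form) + 3 (extra statement) + 1 (internal expansion) = 16.
The elision shares a bar with the next section but does not change this unit's count.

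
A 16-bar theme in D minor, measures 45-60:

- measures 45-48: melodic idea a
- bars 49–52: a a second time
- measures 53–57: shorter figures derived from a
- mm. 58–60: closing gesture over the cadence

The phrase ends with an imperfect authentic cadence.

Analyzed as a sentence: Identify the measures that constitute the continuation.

measures 53–60

After the presentation (measures 45–52), the continuation covers the fragmentation through the cadence: mm. 53-60.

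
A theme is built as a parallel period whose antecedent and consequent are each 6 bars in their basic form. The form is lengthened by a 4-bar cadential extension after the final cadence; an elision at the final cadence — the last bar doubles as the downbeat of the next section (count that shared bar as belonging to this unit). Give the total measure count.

Basic parallel period: 6 + 6 = 12 bars.
12 (basic form) + 4 (cadential extension) = 16.
The elision shares a bar with the next section but does not change this unit's count.

16 measures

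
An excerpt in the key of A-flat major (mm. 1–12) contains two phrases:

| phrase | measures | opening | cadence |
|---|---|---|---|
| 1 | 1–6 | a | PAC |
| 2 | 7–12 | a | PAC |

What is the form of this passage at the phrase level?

Both phrases have the same opening (a) and the same cadence (perfect authentic cadence): the second is a restatement, not a consequent, so this is a repeated phrase rather than a period.

repeated phrase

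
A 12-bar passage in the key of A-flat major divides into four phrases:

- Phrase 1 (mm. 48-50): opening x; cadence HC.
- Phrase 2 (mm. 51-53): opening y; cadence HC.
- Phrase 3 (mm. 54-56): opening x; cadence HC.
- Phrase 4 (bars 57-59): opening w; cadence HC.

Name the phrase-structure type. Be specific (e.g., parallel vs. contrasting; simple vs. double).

phrase group

Phrase 4 ends with a half cadence, no stronger than phrase 2's half cadence, so the four phrases do not form a double period; nor do phrases 3–4 duplicate 1–2, so it is not a repeated period. With no phrase reaching a conclusive cadence, the passage is a phrase group.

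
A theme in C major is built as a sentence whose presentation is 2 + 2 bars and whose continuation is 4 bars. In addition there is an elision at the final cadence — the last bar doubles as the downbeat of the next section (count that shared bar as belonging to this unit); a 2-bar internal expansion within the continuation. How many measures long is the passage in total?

Basic sentence: 2 + 2 + 4 = 8 bars.
8 (basic form) + 2 (internal expansion) = 10.
The elision shares a bar with the next section but does not change this unit's count.

10 measures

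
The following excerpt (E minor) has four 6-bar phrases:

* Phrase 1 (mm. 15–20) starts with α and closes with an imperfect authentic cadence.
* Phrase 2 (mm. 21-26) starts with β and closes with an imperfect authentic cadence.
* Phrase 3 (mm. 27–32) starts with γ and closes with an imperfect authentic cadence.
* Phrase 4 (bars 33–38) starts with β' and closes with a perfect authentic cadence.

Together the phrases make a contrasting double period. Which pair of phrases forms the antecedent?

phrases 1 and 2

In a double period the first pair of phrases (ending imperfect authentic cadence) is the large antecedent and the second pair (ending perfect authentic cadence) is the large consequent; the antecedent is phrases 1 and 2.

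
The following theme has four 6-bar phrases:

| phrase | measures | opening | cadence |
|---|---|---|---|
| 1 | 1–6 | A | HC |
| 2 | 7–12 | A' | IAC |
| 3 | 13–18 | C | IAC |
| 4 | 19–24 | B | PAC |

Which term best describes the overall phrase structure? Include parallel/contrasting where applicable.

Four phrases in two halves: the first half (bars 1-12) ends with an imperfect authentic cadence, the second (mm. 13-24) with a perfect authentic cadence — a large antecedent–consequent pair, i.e. a double period.
Phrase 3 begins with different material from phrase 1, making it contrasting.

contrasting double period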